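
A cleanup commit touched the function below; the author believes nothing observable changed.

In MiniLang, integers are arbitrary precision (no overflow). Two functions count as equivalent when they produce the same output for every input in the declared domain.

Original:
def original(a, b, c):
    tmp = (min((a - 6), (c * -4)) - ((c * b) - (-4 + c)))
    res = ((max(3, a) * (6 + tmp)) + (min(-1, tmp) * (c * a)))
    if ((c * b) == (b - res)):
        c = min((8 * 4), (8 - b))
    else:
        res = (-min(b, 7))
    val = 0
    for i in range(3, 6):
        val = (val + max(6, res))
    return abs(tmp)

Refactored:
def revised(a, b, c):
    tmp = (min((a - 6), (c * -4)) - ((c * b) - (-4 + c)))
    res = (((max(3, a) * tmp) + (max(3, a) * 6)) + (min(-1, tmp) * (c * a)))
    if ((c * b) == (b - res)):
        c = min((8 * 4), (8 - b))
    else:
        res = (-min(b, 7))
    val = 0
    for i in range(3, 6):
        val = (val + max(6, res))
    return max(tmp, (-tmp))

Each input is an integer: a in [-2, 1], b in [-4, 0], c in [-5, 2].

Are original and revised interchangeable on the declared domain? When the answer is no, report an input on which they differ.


Although arithmetic usage differs, and min/max/abs usage differs, and constant usage differs, 160/160 inputs agree.
verdict: equivalent


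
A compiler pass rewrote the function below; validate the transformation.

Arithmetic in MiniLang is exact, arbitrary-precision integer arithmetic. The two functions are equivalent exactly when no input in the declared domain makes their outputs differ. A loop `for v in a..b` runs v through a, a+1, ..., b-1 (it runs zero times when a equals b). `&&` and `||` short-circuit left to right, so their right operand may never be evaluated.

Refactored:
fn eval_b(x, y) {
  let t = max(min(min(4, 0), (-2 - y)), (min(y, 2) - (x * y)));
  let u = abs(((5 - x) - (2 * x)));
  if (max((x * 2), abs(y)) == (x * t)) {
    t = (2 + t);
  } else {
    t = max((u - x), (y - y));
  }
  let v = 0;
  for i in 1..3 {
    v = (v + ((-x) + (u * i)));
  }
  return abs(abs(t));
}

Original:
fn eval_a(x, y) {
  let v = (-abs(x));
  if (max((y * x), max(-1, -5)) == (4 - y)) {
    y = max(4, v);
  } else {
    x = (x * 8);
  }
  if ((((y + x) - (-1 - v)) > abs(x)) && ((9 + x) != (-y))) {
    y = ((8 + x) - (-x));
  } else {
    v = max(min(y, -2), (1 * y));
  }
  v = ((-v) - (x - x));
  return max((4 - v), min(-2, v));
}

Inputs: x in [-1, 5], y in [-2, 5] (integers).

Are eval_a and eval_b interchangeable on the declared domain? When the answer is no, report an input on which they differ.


Not equivalent: x=-1, y=-2 separates them (2 vs 9).
eval_a: v becomes -1; next (max((y * x), max(-1, -5)) == (4 - y)) evaluates to false; next x becomes -8; next ((((y + x) - (-1 - v)) > abs(x)) && ((9 + x) != (-y))) evaluates to false; next v becomes -2; next v becomes 2; next final value 2
eval_b: t becomes 0; next u becomes 8; next (max((x * 2), abs(y)) == (x * t)) evaluates to false; next t becomes 9; next v becomes 0; next at i=1:; next v becomes 9; next at i=2:; next v becomes 26; next final value 9
verdict: not equivalent; witness: x=-1, y=-2


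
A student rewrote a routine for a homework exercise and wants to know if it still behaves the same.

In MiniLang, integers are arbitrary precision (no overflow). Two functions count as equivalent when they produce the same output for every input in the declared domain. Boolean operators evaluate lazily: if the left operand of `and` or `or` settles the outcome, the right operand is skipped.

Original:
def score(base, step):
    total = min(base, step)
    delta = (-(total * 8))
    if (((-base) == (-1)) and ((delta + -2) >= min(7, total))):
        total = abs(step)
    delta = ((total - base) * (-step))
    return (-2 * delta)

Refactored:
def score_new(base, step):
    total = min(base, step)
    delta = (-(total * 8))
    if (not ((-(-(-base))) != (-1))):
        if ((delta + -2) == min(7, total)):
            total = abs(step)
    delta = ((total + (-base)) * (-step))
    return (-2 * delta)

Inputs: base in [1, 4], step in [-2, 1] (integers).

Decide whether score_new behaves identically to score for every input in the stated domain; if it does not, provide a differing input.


On input base=1, step=-2, score returns -4 while score_new returns 12.
verdict: not equivalent; witness: base=1, step=-2


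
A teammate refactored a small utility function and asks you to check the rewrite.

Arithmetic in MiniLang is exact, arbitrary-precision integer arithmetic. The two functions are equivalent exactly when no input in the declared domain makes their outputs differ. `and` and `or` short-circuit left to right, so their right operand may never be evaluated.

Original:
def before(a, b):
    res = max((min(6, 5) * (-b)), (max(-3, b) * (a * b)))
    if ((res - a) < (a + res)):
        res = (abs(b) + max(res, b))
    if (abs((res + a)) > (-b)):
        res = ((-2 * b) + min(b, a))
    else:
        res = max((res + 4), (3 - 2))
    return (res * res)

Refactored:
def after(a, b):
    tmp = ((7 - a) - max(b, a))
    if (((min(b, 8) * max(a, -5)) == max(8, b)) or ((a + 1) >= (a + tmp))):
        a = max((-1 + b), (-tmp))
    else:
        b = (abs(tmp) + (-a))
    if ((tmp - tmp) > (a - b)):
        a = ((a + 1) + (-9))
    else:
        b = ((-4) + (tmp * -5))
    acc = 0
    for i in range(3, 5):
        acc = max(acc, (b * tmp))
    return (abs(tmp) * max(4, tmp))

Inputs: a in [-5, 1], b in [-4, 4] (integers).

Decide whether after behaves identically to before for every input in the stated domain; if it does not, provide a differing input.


Not equivalent: a=-5, b=-4 separates them (9 vs 256).
before: res = 20; ((res - a) < (a + res)) -> false; (abs((res + a)) > (-b)) -> true; res = 3; return 9
after: tmp = 16; (((min(b, 8) * max(a, -5)) == max(8, b)) or ((a + 1) >= (a + tmp))) -> false; b = 21; ((tmp - tmp) > (a - b)) -> true; a = -13; acc = 0; [i=3]; acc = 336; [i=4]; acc = 336; return 256
verdict: not equivalent; witness: a=-5, b=-4


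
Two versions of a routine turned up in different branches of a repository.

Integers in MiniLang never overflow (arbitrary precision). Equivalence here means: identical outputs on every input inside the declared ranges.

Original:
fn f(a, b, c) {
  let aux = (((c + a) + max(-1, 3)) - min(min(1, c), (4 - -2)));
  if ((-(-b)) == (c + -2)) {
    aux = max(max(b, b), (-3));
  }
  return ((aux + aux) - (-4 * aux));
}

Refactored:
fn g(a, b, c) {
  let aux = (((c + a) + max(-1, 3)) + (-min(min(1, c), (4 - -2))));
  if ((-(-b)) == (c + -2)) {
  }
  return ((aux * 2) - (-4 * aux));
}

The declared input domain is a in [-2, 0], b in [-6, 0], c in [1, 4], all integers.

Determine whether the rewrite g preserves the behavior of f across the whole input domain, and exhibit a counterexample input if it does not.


Evaluate both at a=-2, b=-1, c=1.
f: aux := 1 | ((-(-b)) == (c + -2)): true | aux := -1 | result -6
g: aux := 1 | ((-(-b)) == (c + -2)): true | result 6
-6 and 6 differ, so these are not the same function on this domain.
verdict: not equivalent; witness: a=-2, b=-1, c=1


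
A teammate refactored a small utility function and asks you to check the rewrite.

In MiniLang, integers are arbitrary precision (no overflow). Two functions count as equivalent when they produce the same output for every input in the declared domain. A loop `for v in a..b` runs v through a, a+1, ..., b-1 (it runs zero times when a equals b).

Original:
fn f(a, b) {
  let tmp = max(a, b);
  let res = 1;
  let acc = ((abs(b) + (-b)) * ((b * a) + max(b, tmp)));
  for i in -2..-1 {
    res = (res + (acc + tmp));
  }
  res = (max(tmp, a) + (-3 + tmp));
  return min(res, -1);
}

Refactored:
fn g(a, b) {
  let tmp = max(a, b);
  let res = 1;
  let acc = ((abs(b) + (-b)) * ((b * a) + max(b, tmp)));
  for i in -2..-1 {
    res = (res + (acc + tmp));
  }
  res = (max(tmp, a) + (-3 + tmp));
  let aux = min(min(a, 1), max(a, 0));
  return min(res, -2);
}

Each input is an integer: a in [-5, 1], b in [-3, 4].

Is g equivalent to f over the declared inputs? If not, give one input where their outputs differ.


a=-5, b=1 yields -1 from f but -2 from g.
verdict: not equivalent; witness: a=-5, b=1


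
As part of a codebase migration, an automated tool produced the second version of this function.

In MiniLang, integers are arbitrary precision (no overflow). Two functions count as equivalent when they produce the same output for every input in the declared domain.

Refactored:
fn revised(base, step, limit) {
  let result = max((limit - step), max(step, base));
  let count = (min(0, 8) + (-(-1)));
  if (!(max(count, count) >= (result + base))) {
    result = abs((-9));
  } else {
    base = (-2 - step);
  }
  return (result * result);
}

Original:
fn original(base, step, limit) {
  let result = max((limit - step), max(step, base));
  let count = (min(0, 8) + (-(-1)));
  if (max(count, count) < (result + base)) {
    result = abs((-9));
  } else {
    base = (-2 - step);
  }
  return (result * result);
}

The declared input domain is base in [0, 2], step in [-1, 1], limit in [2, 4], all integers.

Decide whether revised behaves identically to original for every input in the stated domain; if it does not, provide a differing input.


The two are interchangeable: comparison usage differs, boolean connective usage differs, and every declared input agrees.
Tracing base=1, step=-1, limit=2: original: result = 3; count = 1; (max(count, count) < (result + base)) -> true; result = 9; return 81 | revised: result = 3; count = 1; (!(max(count, count) >= (result + base))) -> true; result = 9; return 81 — matching result 81.
Sweeping the whole domain (27 inputs) finds no disagreement.
verdict: equivalent


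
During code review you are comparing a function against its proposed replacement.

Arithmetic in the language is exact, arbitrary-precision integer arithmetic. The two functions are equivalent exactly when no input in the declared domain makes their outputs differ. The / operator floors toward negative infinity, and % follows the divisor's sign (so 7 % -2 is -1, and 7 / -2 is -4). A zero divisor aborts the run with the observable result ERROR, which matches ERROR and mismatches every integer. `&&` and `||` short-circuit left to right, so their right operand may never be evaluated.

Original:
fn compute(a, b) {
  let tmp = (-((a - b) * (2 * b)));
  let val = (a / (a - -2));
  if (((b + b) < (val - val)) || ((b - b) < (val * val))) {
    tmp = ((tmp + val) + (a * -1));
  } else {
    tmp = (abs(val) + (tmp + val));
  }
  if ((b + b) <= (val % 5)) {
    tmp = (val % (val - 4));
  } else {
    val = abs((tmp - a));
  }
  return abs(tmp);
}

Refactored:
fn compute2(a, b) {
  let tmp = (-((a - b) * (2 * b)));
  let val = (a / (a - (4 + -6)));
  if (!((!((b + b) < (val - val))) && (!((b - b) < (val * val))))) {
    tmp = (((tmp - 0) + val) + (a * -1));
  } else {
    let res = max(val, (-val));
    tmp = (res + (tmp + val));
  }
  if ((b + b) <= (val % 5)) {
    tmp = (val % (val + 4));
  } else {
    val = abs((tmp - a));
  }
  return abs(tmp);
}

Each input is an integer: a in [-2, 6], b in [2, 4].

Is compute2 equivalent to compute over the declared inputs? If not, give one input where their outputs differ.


Take a=-1, b=2.
compute: tmp becomes 12; next val becomes -1; next (((b + b) < (val - val)) || ((b - b) < (val * val))) evaluates to true; next tmp becomes 12; next ((b + b) <= (val % 5)) evaluates to true; next tmp becomes -1; next final value 1
compute2: tmp becomes 12; next val becomes -1; next (!((!((b + b) < (val - val))) && (!((b - b) < (val * val))))) evaluates to true; next tmp becomes 12; next ((b + b) <= (val % 5)) evaluates to true; next tmp becomes 2; next final value 2
1 against 2: the behavior changed.
verdict: not equivalent; witness: a=-1, b=2


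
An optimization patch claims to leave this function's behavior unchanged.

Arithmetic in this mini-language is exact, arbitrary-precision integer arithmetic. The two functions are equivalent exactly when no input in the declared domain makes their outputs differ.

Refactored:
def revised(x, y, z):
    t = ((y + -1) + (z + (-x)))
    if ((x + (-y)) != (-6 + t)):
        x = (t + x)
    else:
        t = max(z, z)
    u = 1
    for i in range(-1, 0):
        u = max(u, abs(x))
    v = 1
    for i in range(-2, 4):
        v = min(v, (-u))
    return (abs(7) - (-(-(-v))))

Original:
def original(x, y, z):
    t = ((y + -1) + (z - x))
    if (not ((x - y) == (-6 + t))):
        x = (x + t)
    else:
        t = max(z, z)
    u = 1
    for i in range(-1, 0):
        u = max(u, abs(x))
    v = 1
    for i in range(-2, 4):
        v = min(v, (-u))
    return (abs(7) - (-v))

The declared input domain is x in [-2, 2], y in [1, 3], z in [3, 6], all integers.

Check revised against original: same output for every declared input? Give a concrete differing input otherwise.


Behavior is preserved: although comparison usage differs, and arithmetic usage differs, and boolean connective usage differs, the outputs never diverge.
As a probe, take x=1, y=2, z=6: original runs t := 6 | (not ((x - y) == (-6 + t))): true | x := 7 | u := 1 | iter i=-1: | u := 7 | v := 1 | iter i=-2: | v := -7 | iter i=-1: | v := -7 | iter i=0: | v := -7 | iter i=1: | v := -7 | iter i=2: | v := -7 | iter i=3: | v := -7 | result 0; revised runs t := 6 | ((x + (-y)) != (-6 + t)): true | x := 7 | u := 1 | iter i=-1: | u := 7 | v := 1 | iter i=-2: | v := -7 | iter i=-1: | v := -7 | iter i=0: | v := -7 | iter i=1: | v := -7 | iter i=2: | v := -7 | iter i=3: | v := -7 | result 0; both end at 0.
An exhaustive pass over the 60 declared inputs shows identical outputs.
verdict: equivalent


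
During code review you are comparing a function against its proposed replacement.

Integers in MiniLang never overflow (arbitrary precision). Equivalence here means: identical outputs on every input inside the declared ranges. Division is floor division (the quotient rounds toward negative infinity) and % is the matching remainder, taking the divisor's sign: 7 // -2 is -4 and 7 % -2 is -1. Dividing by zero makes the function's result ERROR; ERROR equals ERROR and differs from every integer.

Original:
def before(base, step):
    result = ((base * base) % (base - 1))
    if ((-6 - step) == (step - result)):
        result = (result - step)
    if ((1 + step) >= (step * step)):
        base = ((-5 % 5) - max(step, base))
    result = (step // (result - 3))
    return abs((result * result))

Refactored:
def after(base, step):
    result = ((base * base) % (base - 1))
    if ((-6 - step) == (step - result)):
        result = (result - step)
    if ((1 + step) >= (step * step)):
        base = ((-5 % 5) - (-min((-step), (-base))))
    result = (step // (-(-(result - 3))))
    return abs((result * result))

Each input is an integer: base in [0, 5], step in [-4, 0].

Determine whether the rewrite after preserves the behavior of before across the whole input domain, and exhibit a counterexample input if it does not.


The two versions differ — the changes include min/max/abs usage differs.
Tracing base=1, step=-4: before: division by zero -> ERROR | after: division by zero -> ERROR — matching result ERROR.
Checked all 30 inputs in the declared domain: the outputs agree on every one.
verdict: equivalent


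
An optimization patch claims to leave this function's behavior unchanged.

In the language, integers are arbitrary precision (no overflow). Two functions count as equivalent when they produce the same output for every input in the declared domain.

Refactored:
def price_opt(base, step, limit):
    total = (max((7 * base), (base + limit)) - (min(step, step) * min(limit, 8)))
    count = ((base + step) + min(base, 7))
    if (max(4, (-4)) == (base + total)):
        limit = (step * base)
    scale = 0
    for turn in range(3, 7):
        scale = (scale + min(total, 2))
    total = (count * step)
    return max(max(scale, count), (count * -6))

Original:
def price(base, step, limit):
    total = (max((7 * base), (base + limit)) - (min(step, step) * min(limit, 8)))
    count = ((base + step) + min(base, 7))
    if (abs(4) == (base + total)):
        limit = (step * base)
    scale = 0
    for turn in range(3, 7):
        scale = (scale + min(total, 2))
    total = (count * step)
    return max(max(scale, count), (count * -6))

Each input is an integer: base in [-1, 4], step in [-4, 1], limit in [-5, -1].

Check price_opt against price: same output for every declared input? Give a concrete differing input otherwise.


Changes here: min/max/abs usage differs, plus constant usage differs; the full 180-point sweep finds no disagreement.
verdict: equivalent


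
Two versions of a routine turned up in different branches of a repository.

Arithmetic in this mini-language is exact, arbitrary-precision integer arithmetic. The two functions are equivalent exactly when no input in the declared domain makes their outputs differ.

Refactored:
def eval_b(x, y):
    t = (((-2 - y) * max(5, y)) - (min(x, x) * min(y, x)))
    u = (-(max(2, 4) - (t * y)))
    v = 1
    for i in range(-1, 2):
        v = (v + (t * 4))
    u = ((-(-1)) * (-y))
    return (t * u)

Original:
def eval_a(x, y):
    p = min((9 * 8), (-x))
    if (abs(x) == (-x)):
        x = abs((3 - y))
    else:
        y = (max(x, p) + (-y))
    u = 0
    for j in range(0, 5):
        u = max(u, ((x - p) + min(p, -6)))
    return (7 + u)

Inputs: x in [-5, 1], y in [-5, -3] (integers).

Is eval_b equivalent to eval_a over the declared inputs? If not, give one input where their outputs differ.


Consider the input x=-5, y=-5.
eval_a: p := 5 | (abs(x) == (-x)): true | x := 8 | u := 0 | iter j=0: | u := 0 | iter j=1: | u := 0 | iter j=2: | u := 0 | iter j=3: | u := 0 | iter j=4: | u := 0 | result 7
eval_b: t := -10 | u := 46 | v := 1 | iter i=-1: | v := -39 | iter i=0: | v := -79 | iter i=1: | v := -119 | u := 5 | result -50
7 and -50 differ, so these are not the same function on this domain.
verdict: not equivalent; witness: x=-5, y=-5


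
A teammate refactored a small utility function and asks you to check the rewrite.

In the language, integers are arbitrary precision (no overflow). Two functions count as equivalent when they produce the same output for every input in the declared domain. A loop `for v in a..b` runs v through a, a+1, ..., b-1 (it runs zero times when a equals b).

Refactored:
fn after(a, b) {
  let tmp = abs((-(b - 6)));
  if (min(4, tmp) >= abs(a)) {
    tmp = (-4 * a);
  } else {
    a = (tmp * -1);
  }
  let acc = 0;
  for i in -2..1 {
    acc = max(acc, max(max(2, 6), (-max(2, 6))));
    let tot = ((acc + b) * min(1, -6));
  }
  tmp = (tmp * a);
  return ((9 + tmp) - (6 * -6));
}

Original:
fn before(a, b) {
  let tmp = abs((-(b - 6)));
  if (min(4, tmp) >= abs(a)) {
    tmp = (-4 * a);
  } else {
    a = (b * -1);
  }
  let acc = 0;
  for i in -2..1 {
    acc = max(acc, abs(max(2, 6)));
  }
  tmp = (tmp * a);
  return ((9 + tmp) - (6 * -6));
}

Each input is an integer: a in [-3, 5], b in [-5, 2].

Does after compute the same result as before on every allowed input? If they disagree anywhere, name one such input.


Input a=5, b=-5: 100 from before versus -76 from after.
verdict: not equivalent; witness: a=5, b=-5


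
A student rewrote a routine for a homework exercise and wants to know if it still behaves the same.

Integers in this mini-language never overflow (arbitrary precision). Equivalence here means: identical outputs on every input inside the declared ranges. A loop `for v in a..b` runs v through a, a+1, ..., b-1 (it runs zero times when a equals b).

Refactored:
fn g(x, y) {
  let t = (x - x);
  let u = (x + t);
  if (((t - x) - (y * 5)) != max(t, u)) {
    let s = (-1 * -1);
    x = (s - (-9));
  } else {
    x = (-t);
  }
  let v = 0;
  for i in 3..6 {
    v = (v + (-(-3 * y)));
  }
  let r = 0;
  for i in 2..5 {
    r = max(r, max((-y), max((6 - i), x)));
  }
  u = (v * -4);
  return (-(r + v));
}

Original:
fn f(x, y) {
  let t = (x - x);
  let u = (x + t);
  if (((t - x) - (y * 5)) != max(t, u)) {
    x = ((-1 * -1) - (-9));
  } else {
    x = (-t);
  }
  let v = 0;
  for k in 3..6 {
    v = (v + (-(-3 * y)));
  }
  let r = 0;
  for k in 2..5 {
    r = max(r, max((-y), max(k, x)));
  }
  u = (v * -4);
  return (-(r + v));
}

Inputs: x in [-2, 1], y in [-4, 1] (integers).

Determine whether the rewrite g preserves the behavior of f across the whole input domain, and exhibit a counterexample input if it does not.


Equivalent — the differences include constant usage differs; statement counts differ; local variable names differ; arithmetic usage differs, yet no declared input distinguishes the two.
Tracing x=0, y=0: f: t = 0; u = 0; (((t - x) - (y * 5)) != max(t, u)) -> false; x = 0; v = 0; [k=3]; v = 0; [k=4]; v = 0; [k=5]; v = 0; r = 0; [k=2]; r = 2; [k=3]; r = 3; [k=4]; r = 4; u = 0; return -4 | g: t = 0; u = 0; (((t - x) - (y * 5)) != max(t, u)) -> false; x = 0; v = 0; [i=3]; v = 0; [i=4]; v = 0; [i=5]; v = 0; r = 0; [i=2]; r = 4; [i=3]; r = 4; [i=4]; r = 4; u = 0; return -4 — matching result -4.
Sweeping the whole domain (24 inputs) finds no disagreement.
verdict: equivalent


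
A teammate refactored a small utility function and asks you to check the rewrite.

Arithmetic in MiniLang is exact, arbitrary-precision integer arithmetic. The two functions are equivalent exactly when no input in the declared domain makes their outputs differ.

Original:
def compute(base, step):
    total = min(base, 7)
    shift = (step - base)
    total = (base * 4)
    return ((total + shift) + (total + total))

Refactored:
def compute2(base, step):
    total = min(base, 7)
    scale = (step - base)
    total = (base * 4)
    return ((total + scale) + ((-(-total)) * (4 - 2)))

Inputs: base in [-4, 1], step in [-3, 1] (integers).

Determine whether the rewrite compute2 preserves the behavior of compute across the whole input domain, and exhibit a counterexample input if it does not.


Comparing the listings, the differences include: constant usage differs; also arithmetic usage differs; also local variable names differ.
Spot check at base=-1, step=-3 — compute: total becomes -1; next shift becomes -2; next total becomes -4; next final value -14. compute2: total becomes -1; next scale becomes -2; next total becomes -4; next final value -14. Both give -14.
Checked all 30 inputs in the declared domain: the outputs agree on every one.
verdict: equivalent


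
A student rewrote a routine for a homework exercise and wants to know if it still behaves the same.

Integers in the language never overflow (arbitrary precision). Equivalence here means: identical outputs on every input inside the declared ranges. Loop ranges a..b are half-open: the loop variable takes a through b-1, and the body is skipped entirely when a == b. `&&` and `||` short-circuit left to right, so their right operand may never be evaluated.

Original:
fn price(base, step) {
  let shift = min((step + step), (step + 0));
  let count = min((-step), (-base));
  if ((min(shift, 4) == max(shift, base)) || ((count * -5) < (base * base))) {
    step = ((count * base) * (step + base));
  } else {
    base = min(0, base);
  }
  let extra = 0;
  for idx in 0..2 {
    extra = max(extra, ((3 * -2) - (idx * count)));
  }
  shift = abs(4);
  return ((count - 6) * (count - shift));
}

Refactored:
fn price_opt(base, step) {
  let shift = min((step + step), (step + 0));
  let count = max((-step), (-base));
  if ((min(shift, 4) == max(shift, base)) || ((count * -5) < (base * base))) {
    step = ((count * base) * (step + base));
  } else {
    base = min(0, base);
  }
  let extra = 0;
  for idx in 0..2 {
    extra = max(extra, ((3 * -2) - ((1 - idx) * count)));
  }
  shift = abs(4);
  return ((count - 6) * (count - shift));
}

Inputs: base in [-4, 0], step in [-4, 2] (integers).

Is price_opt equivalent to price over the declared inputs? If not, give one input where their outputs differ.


The rewrite breaks on base=-4, step=-3, where the results are 3 and 0.
price: shift := -6 | count := 3 | ((min(shift, 4) == max(shift, base)) || ((count * -5) < (base * base))): true | step := 84 | extra := 0 | iter idx=0: | extra := 0 | iter idx=1: | extra := 0 | shift := 4 | result 3
price_opt: shift := -6 | count := 4 | ((min(shift, 4) == max(shift, base)) || ((count * -5) < (base * base))): true | step := 112 | extra := 0 | iter idx=0: | extra := 0 | iter idx=1: | extra := 0 | shift := 4 | result 0
verdict: not equivalent; witness: base=-4, step=-3


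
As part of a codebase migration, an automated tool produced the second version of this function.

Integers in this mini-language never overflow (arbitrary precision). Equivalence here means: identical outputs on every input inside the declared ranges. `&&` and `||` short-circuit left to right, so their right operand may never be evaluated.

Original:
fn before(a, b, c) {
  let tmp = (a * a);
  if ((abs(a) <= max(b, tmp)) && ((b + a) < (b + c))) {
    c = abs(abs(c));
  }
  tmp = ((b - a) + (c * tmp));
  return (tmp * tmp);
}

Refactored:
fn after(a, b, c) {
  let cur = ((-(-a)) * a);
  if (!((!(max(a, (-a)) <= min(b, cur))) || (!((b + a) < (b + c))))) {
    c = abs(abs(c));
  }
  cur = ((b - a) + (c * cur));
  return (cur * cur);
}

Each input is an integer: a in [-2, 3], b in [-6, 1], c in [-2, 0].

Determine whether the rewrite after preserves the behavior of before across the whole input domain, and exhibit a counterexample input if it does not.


These are not equivalent — on a=-2, b=-6, c=-1 the outputs split (0 vs 64).
before: tmp becomes 4; next ((abs(a) <= max(b, tmp)) && ((b + a) < (b + c))) evaluates to true; next c becomes 1; next tmp becomes 0; next final value 0
after: cur becomes 4; next (!((!(max(a, (-a)) <= min(b, cur))) || (!((b + a) < (b + c))))) evaluates to false; next cur becomes -8; next final value 64
verdict: not equivalent; witness: a=-2, b=-6, c=-1


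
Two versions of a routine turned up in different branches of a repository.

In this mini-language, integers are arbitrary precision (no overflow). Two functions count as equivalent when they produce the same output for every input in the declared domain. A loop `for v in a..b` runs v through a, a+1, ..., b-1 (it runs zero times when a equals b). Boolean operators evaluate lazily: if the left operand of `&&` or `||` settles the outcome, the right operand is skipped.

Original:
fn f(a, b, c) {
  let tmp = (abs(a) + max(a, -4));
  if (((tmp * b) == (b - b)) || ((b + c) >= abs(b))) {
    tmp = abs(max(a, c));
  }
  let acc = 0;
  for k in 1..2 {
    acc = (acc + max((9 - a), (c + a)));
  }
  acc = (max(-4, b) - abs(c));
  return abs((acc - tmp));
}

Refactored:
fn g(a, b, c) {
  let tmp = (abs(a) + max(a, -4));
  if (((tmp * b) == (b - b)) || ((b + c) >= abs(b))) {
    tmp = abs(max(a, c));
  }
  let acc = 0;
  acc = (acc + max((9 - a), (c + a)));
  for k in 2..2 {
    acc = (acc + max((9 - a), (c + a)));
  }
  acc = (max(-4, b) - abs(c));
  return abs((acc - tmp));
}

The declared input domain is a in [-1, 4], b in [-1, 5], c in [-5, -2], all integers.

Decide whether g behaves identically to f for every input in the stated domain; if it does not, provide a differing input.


Differences: arithmetic usage differs, and constant usage differs, and statement counts differ, and loop structure differs, and min/max/abs usage differs — yet all 168 inputs agree.
verdict: equivalent


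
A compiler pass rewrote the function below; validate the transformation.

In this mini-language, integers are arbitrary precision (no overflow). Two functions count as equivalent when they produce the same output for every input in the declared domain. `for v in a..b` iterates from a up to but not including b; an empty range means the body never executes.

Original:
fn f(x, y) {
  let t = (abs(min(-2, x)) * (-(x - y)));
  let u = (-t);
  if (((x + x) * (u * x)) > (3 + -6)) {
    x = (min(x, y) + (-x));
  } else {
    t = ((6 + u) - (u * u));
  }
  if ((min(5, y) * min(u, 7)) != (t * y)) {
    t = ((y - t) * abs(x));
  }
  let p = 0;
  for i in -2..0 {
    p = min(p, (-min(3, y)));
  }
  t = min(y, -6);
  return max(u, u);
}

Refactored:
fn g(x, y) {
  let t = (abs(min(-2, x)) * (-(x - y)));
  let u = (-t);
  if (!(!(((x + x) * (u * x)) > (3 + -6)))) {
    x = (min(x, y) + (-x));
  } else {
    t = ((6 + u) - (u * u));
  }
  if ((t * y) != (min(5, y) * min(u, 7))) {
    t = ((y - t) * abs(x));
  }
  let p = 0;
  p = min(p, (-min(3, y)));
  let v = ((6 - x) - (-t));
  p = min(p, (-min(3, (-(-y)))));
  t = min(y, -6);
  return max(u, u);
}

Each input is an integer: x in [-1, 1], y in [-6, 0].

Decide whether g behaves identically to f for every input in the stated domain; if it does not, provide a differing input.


Changes here: constant usage differs, and boolean connective usage differs, and min/max/abs usage differs, and local variable names differ, and statement counts differ, and loop structure differs, and arithmetic usage differs; the full 21-point sweep finds no disagreement.
verdict: equivalent


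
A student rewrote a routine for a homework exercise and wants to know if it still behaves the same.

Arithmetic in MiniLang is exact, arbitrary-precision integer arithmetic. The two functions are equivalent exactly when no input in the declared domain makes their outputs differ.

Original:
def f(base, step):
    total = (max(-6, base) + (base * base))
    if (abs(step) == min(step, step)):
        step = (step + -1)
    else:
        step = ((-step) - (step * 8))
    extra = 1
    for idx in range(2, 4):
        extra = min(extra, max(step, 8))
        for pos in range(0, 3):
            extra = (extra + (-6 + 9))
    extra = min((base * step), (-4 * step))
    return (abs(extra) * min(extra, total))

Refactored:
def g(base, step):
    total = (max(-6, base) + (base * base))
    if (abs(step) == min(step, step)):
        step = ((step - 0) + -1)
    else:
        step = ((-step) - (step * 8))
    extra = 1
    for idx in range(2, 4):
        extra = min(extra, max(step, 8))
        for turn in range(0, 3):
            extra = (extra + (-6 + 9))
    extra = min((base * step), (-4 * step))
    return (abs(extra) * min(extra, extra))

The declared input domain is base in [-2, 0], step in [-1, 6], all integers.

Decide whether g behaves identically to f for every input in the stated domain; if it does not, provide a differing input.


base=-1, step=0 yields 0 from f but 1 from g.
verdict: not equivalent; witness: base=-1, step=0


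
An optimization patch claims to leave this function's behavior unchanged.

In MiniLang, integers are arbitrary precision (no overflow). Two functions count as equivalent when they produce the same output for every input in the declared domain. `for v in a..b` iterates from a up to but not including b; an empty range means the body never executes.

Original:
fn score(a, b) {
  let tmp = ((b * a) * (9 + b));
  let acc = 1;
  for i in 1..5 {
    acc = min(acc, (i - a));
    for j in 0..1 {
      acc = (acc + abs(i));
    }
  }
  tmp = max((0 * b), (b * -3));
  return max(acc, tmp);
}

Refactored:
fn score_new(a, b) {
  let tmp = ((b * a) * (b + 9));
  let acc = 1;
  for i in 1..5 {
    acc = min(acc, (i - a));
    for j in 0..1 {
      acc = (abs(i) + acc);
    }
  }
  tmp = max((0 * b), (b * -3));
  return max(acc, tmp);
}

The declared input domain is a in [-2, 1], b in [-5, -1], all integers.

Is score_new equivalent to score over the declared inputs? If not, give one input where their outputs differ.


The two versions differ — the changes include same computation, different form.
One worked example (a=0, b=-5) — score: tmp = 0; acc = 1; [i=1]; acc = 1; [j=0]; acc = 2; [i=2]; acc = 2; [j=0]; acc = 4; [i=3]; acc = 3; [j=0]; acc = 6; [i=4]; acc = 4; [j=0]; acc = 8; tmp = 15; return 15; score_new: tmp = 0; acc = 1; [i=1]; acc = 1; [j=0]; acc = 2; [i=2]; acc = 2; [j=0]; acc = 4; [i=3]; acc = 3; [j=0]; acc = 6; [i=4]; acc = 4; [j=0]; acc = 8; tmp = 15; return 15; agreement on 15.
Checked all 20 inputs in the declared domain: the outputs agree on every one.
verdict: equivalent


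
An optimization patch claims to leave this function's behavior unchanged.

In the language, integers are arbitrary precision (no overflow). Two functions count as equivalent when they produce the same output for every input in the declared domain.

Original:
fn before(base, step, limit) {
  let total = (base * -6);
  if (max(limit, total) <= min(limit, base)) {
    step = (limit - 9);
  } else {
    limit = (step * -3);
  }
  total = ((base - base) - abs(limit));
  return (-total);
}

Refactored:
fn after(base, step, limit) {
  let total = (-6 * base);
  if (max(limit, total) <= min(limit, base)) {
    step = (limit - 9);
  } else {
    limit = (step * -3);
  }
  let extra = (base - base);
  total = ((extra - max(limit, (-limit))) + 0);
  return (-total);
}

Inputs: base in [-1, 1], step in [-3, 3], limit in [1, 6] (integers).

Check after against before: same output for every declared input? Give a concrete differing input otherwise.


Behavior is preserved: although constant usage differs; and min/max/abs usage differs; and arithmetic usage differs; and local variable names differ; and statement counts differ, the outputs never diverge.
As a probe, take base=1, step=-3, limit=2: before runs total becomes -6; next (max(limit, total) <= min(limit, base)) evaluates to false; next limit becomes 9; next total becomes -9; next final value 9; after runs total becomes -6; next (max(limit, total) <= min(limit, base)) evaluates to false; next limit becomes 9; next extra becomes 0; next total becomes -9; next final value 9; both end at 9.
Across all 126 domain points the two functions coincide.
verdict: equivalent


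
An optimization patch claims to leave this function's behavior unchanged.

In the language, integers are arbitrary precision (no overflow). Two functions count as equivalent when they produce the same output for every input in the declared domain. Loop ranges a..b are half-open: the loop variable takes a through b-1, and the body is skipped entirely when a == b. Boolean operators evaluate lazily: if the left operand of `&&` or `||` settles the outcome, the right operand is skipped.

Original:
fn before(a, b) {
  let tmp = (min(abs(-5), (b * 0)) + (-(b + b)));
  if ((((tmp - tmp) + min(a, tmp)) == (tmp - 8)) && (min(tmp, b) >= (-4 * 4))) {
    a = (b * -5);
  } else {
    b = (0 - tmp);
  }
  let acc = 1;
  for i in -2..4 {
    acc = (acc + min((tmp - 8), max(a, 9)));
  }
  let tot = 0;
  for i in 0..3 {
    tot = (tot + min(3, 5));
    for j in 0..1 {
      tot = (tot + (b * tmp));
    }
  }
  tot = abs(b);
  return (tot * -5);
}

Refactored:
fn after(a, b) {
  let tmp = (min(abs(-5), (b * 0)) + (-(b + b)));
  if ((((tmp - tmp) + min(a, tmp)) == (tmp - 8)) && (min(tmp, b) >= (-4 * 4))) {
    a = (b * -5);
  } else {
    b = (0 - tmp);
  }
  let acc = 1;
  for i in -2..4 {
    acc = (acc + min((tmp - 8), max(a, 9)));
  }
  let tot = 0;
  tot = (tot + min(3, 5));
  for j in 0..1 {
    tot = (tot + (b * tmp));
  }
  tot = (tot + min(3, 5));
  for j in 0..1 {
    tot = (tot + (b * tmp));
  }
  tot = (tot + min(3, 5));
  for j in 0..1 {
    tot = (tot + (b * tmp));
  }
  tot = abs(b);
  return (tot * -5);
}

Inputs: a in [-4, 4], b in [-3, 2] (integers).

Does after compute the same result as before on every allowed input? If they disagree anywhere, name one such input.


The two are interchangeable: min/max/abs usage differs; also statement counts differ; also constant usage differs; also arithmetic usage differs; also loop structure differs, and every declared input agrees.
As a probe, take a=-1, b=0: before runs tmp becomes 0; next ((((tmp - tmp) + min(a, tmp)) == (tmp - 8)) && (min(tmp, b) >= (-4 * 4))) evaluates to false; next b becomes 0; next acc becomes 1; next at i=-2:; next acc becomes -7; next at i=-1:; next acc becomes -15; next at i=0:; next acc becomes -23; next at i=1:; next acc becomes -31; next at i=2:; next acc becomes -39; next at i=3:; next acc becomes -47; next tot becomes 0; next at i=0:; next tot becomes 3; next at j=0:; next tot becomes 3; next at i=1:; next tot becomes 6; next at j=0:; next tot becomes 6; next at i=2:; next tot becomes 9; next at j=0:; next tot becomes 9; next tot becomes 0; next final value 0; after runs tmp becomes 0; next ((((tmp - tmp) + min(a, tmp)) == (tmp - 8)) && (min(tmp, b) >= (-4 * 4))) evaluates to false; next b becomes 0; next acc becomes 1; next at i=-2:; next acc becomes -7; next at i=-1:; next acc becomes -15; next at i=0:; next acc becomes -23; next at i=1:; next acc becomes -31; next at i=2:; next acc becomes -39; next at i=3:; next acc becomes -47; next tot becomes 0; next tot becomes 3; next at j=0:; next tot becomes 3; next tot becomes 6; next at j=0:; next tot becomes 6; next tot becomes 9; next at j=0:; next tot becomes 9; next tot becomes 0; next final value 0; both end at 0.
Sweeping the whole domain (54 inputs) finds no disagreement.
verdict: equivalent


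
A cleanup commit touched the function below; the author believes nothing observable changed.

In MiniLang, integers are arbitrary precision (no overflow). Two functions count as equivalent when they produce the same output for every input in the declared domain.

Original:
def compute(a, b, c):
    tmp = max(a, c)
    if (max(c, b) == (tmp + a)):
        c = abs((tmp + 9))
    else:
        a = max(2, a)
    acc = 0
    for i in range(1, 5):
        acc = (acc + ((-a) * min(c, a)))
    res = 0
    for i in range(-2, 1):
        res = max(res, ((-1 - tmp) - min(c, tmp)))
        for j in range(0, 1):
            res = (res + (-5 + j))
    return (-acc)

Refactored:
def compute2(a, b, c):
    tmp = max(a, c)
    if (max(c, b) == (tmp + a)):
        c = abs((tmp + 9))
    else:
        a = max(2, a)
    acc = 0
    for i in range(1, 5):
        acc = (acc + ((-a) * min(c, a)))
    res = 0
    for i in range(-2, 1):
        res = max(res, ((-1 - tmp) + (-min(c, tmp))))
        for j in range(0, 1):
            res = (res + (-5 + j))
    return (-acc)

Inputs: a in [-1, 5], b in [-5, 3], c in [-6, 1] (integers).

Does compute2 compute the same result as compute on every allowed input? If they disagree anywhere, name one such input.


Equivalent — the differences include arithmetic usage differs, yet no declared input distinguishes the two.
One worked example (a=1, b=-1, c=-5) — compute: tmp=1, then (max(c, b) == (tmp + a)) is false, then a=2, then acc=0, then (i=1), then acc=10, then (i=2), then acc=20, then (i=3), then acc=30, then (i=4), then acc=40, then res=0, then (i=-2), then res=3, then (j=0), then res=-2, then (i=-1), then res=3, then (j=0), then res=-2, then (i=0), then res=3, then (j=0), then res=-2, then returns -40; compute2: tmp=1, then (max(c, b) == (tmp + a)) is false, then a=2, then acc=0, then (i=1), then acc=10, then (i=2), then acc=20, then (i=3), then acc=30, then (i=4), then acc=40, then res=0, then (i=-2), then res=3, then (j=0), then res=-2, then (i=-1), then res=3, then (j=0), then res=-2, then (i=0), then res=3, then (j=0), then res=-2, then returns -40; agreement on -40.
An exhaustive pass over the 504 declared inputs shows identical outputs.
verdict: equivalent


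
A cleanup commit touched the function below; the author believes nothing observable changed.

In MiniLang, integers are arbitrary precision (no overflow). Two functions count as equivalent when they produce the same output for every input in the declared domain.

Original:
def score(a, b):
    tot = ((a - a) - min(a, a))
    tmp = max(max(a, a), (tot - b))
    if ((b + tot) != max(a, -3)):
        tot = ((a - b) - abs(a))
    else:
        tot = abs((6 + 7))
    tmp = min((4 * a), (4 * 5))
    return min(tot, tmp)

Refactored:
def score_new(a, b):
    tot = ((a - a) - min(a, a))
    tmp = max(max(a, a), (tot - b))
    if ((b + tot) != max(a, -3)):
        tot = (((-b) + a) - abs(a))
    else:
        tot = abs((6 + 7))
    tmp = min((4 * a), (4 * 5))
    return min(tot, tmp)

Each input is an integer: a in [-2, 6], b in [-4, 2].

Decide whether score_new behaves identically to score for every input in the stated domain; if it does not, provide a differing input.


The two are interchangeable: arithmetic usage differs, and every declared input agrees.
One worked example (a=5, b=-2) — score: tot becomes -5; next tmp becomes 5; next ((b + tot) != max(a, -3)) evaluates to true; next tot becomes 2; next tmp becomes 20; next final value 2; score_new: tot becomes -5; next tmp becomes 5; next ((b + tot) != max(a, -3)) evaluates to true; next tot becomes 2; next tmp becomes 20; next final value 2; agreement on 2.
Sweeping the whole domain (63 inputs) finds no disagreement.
verdict: equivalent
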